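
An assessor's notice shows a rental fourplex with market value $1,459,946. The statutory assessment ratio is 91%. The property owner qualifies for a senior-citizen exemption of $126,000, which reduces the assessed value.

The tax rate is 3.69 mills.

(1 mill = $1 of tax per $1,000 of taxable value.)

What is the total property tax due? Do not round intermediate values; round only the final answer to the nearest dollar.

Assessed value = $1,459,946 × 0.91 = $1,328,550.86
Taxable value = $1,328,550.86 − $126,000 = $1,202,550.86
Tax = $1,202,550.86 × 0.00369 = $4,437.4126734

$4,437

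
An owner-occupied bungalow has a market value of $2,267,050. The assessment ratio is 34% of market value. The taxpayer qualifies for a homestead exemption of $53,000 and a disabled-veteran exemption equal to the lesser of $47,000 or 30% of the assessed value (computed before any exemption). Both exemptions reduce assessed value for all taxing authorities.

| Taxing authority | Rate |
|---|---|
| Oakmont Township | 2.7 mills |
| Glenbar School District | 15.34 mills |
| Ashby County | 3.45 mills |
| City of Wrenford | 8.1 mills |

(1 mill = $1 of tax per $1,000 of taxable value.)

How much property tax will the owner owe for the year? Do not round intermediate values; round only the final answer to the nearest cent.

$19,848.88

Assessed value = $2,267,050 × 0.34 = $770,797
Disabled-veteran exemption = min($47,000, 30% × $770,797) = min($47,000, $231,239.1) = $47,000 (dollar cap binds)
Taxable value = $770,797 − $53,000 − $47,000 = $670,797
Oakmont Township: $670,797 × 0.0027 = $1,811.1519
Glenbar School District: $670,797 × 0.01534 = $10,290.02598
Ashby County: $670,797 × 0.00345 = $2,314.24965
City of Wrenford: $670,797 × 0.0081 = $5,433.4557
Total = $19,848.88323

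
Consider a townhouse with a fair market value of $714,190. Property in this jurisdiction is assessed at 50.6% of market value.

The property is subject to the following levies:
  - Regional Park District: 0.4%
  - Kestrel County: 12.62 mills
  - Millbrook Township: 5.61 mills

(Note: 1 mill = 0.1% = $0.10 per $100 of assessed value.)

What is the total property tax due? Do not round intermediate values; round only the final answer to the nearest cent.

Assessed value = $714,190 × 0.506 = $361,380.14
Regional Park District: $361,380.14 × 0.004 = $1,445.52056
Kestrel County: $361,380.14 × 0.01262 = $4,560.6173668
Millbrook Township: $361,380.14 × 0.00561 = $2,027.3425854
Total = $8,033.4805122

$8,033.48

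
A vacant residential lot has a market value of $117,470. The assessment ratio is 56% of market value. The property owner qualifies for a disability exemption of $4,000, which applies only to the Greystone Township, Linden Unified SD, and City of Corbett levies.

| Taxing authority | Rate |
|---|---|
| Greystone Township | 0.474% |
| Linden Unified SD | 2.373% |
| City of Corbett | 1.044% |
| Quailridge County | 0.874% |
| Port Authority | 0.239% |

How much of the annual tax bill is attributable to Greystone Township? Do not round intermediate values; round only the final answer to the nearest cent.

$292.85

Assessed value = $117,470 × 0.56 = $65,783.2
Greystone Township taxable value = $65,783.2 − $4,000 = $61,783.2
Greystone Township levy = $61,783.2 × 0.00474 = $292.852368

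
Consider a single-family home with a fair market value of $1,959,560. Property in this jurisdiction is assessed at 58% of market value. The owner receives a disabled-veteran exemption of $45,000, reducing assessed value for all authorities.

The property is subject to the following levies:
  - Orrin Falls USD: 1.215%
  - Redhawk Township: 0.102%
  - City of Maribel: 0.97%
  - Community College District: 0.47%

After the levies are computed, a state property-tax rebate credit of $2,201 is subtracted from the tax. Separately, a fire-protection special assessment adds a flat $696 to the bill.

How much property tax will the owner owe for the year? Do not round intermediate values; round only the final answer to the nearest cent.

Assessed value = $1,959,560 × 0.58 = $1,136,544.8
Taxable value = $1,136,544.8 − $45,000 = $1,091,544.8
Orrin Falls USD: $1,091,544.8 × 0.01215 = $13,262.26932
Redhawk Township: $1,091,544.8 × 0.00102 = $1,113.375696
City of Maribel: $1,091,544.8 × 0.0097 = $10,587.98456
Community College District: $1,091,544.8 × 0.0047 = $5,130.26056
Levies subtotal = $30,093.890136
After credit = $30,093.890136 − $2,201 = $27,892.890136
Total = $27,892.890136 + $696 = $28,588.890136

$28,588.89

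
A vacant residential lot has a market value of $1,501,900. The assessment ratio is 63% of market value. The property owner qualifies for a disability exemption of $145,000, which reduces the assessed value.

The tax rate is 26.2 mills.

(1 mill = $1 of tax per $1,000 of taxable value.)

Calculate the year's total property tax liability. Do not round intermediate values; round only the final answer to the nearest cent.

Assessed value = $1,501,900 × 0.63 = $946,197
Taxable value = $946,197 − $145,000 = $801,197
Tax = $801,197 × 0.0262 = $20,991.3614

$20,991.36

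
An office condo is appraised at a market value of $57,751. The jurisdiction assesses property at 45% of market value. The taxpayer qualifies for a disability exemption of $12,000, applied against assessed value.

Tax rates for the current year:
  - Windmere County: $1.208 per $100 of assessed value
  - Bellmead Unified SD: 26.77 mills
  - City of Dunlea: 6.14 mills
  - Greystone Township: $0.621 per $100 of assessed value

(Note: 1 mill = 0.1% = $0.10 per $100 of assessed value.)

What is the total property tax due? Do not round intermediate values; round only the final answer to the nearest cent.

$716.18

Assessed value = $57,751 × 0.45 = $25,987.95
Taxable value = $25,987.95 − $12,000 = $13,987.95
Windmere County: $13,987.95 × 0.01208 = $168.974436
Bellmead Unified SD: $13,987.95 × 0.02677 = $374.4574215
City of Dunlea: $13,987.95 × 0.00614 = $85.886013
Greystone Township: $13,987.95 × 0.00621 = $86.8651695
Total = $716.18304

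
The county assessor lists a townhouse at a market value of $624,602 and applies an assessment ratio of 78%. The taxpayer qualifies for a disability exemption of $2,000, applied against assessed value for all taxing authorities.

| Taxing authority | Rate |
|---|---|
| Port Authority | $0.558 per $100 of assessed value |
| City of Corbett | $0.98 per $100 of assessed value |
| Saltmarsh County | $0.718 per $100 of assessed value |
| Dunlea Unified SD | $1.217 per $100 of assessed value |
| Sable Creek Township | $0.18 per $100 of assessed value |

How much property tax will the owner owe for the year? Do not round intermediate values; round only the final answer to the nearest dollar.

Assessed value = $624,602 × 0.78 = $487,189.56
Taxable value = $487,189.56 − $2,000 = $485,189.56
Port Authority: $485,189.56 × 0.00558 = $2,707.3577448
City of Corbett: $485,189.56 × 0.0098 = $4,754.857688
Saltmarsh County: $485,189.56 × 0.00718 = $3,483.6610408
Dunlea Unified SD: $485,189.56 × 0.01217 = $5,904.7569452
Sable Creek Township: $485,189.56 × 0.0018 = $873.341208
Total = $2,707.3577448 + $4,754.857688 + $3,483.6610408 + $5,904.7569452 + $873.341208 = $17,723.9746268

$17,724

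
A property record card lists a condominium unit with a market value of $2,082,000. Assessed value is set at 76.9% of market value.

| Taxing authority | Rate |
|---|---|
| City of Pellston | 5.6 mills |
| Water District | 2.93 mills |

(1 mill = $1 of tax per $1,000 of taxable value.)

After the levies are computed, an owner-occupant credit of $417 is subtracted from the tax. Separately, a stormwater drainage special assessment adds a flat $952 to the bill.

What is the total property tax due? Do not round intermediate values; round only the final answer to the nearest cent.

Assessed value = $2,082,000 × 0.769 = $1,601,058
City of Pellston: $1,601,058 × 0.0056 = $8,965.9248
Water District: $1,601,058 × 0.00293 = $4,691.09994
Levies subtotal = $13,657.02474
After credit = $13,657.02474 − $417 = $13,240.02474
Total = $13,240.02474 + $952 = $14,192.02474

$14,192.02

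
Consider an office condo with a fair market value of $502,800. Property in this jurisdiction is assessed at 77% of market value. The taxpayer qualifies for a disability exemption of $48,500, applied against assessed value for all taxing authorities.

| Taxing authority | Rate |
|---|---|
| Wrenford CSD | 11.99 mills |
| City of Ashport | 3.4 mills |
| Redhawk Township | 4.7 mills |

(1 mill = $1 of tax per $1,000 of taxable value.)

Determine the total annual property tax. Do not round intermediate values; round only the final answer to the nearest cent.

$6,803.60

Assessed value = $502,800 × 0.77 = $387,156
Taxable value = $387,156 − $48,500 = $338,656
Wrenford CSD: $338,656 × 0.01199 = $4,060.48544
City of Ashport: $338,656 × 0.0034 = $1,151.4304
Redhawk Township: $338,656 × 0.0047 = $1,591.6832
Total = $4,060.48544 + $1,151.4304 + $1,591.6832 = $6,803.59904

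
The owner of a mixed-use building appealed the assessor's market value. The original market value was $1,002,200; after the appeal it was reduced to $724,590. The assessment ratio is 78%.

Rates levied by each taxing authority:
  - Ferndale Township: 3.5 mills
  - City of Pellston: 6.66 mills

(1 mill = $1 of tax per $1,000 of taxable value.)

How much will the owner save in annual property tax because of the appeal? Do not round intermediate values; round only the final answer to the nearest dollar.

Old assessed value = $1,002,200 × 0.78 = $781,716
New assessed value = $724,590 × 0.78 = $565,180.2
Combined rate = 0.0035 + 0.00666 = 0.01016
Old tax = $781,716 × 0.01016 = $7,942.23456
New tax = $565,180.2 × 0.01016 = $5,742.230832
Reduction = $7,942.23456 − $5,742.230832 = $2,200.003728

$2,200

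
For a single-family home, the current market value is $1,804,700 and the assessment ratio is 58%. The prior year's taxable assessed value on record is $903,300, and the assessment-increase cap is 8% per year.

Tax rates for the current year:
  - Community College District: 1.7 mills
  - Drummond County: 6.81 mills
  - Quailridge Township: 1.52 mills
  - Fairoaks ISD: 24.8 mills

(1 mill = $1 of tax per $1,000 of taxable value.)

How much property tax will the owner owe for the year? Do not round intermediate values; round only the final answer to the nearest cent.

Uncapped assessed value = $1,804,700 × 0.58 = $1,046,726
Cap limit = $903,300 × 1.08 = $975,564
Taxable assessed value = min($1,046,726, $975,564) = $975,564 (cap binds)
Community College District: $975,564 × 0.0017 = $1,658.4588
Drummond County: $975,564 × 0.00681 = $6,643.59084
Quailridge Township: $975,564 × 0.00152 = $1,482.85728
Fairoaks ISD: $975,564 × 0.0248 = $24,193.9872
Total = $33,978.89412

$33,978.89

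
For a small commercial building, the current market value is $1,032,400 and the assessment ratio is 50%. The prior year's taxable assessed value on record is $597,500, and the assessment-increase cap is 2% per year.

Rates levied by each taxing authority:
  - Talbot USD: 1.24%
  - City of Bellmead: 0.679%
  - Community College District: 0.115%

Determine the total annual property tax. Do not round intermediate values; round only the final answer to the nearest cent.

$10,499.51

Uncapped assessed value = $1,032,400 × 0.5 = $516,200
Cap limit = $597,500 × 1.02 = $609,450
Taxable assessed value = min($516,200, $609,450) = $516,200 (cap does not bind)
Talbot USD: $516,200 × 0.0124 = $6,400.88
City of Bellmead: $516,200 × 0.00679 = $3,504.998
Community College District: $516,200 × 0.00115 = $593.63
Total = $10,499.508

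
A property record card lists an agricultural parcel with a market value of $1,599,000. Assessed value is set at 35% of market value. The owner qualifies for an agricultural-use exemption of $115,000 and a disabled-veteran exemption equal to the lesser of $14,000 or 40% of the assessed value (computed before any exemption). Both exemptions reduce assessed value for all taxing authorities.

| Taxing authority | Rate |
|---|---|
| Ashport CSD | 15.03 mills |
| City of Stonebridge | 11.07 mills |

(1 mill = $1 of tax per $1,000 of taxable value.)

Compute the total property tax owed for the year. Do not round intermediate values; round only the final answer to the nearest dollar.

Assessed value = $1,599,000 × 0.35 = $559,650
Disabled-veteran exemption = min($14,000, 40% × $559,650) = min($14,000, $223,860) = $14,000 (dollar cap binds)
Taxable value = $559,650 − $115,000 − $14,000 = $430,650
Ashport CSD: $430,650 × 0.01503 = $6,472.6695
City of Stonebridge: $430,650 × 0.01107 = $4,767.2955
Total = $11,239.965

$11,240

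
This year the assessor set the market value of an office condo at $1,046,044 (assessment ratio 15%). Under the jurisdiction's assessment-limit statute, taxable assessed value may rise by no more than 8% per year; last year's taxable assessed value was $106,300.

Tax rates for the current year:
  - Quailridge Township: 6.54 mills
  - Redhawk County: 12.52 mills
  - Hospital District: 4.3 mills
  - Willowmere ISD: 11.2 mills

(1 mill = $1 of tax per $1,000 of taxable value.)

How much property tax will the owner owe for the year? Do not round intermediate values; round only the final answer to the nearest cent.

Uncapped assessed value = $1,046,044 × 0.15 = $156,906.6
Cap limit = $106,300 × 1.08 = $114,804
Taxable assessed value = min($156,906.6, $114,804) = $114,804 (cap binds)
Quailridge Township: $114,804 × 0.00654 = $750.81816
Redhawk County: $114,804 × 0.01252 = $1,437.34608
Hospital District: $114,804 × 0.0043 = $493.6572
Willowmere ISD: $114,804 × 0.0112 = $1,285.8048
Total = $3,967.62624

$3,967.63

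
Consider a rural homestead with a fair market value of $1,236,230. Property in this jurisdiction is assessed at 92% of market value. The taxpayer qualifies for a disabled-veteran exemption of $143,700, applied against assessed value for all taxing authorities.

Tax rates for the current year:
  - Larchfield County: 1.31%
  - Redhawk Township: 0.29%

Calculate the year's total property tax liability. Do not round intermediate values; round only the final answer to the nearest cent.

Assessed value = $1,236,230 × 0.92 = $1,137,331.6
Taxable value = $1,137,331.6 − $143,700 = $993,631.6
Larchfield County: $993,631.6 × 0.0131 = $13,016.57396
Redhawk Township: $993,631.6 × 0.0029 = $2,881.53164
Total = $13,016.57396 + $2,881.53164 = $15,898.1056

$15,898.11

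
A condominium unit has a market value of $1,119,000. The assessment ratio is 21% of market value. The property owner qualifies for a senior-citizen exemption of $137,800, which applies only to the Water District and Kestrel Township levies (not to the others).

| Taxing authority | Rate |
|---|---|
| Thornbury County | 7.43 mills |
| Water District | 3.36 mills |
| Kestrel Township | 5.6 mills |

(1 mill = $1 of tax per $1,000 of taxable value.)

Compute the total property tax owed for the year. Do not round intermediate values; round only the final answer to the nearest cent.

$2,616.80

Assessed value = $1,119,000 × 0.21 = $234,990
Thornbury County: $234,990 × 0.00743 = $1,745.9757
Water District: ($234,990 − $137,800) × 0.00336 = $97,190 × 0.00336 = $326.5584
Kestrel Township: ($234,990 − $137,800) × 0.0056 = $97,190 × 0.0056 = $544.264
Total = $2,616.7981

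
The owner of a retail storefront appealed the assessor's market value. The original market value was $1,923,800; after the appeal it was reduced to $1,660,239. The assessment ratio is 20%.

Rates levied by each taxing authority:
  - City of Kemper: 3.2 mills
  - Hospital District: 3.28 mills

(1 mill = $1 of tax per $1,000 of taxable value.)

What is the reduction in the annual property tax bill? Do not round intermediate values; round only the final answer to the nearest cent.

$341.58

Old assessed value = $1,923,800 × 0.2 = $384,760
New assessed value = $1,660,239 × 0.2 = $332,047.8
Combined rate = 0.0032 + 0.00328 = 0.00648
Old tax = $384,760 × 0.00648 = $2,493.2448
New tax = $332,047.8 × 0.00648 = $2,151.669744
Reduction = $2,493.2448 − $2,151.669744 = $341.575056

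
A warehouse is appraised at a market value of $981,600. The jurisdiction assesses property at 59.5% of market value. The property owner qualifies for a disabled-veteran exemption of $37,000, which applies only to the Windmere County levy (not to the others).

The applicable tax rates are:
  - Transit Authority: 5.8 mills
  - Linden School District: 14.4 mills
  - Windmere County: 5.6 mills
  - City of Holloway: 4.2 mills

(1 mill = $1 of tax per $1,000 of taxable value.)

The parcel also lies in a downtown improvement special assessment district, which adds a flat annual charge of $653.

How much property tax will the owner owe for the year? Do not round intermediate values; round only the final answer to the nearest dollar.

Assessed value = $981,600 × 0.595 = $584,052
Transit Authority: $584,052 × 0.0058 = $3,387.5016
Linden School District: $584,052 × 0.0144 = $8,410.3488
Windmere County: ($584,052 − $37,000) × 0.0056 = $547,052 × 0.0056 = $3,063.4912
City of Holloway: $584,052 × 0.0042 = $2,453.0184
Levies subtotal = $17,314.36
Total = $17,314.36 + $653 = $17,967.36

$17,967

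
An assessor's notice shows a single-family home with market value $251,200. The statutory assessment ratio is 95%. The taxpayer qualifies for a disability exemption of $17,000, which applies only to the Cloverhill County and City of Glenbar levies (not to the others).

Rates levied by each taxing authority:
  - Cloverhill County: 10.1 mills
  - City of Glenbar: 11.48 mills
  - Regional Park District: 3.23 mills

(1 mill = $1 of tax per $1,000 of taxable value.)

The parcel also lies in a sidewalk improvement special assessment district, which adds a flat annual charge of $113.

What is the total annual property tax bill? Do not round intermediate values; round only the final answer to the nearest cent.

Assessed value = $251,200 × 0.95 = $238,640
Cloverhill County: ($238,640 − $17,000) × 0.0101 = $221,640 × 0.0101 = $2,238.564
City of Glenbar: ($238,640 − $17,000) × 0.01148 = $221,640 × 0.01148 = $2,544.4272
Regional Park District: $238,640 × 0.00323 = $770.8072
Levies subtotal = $5,553.7984
Total = $5,553.7984 + $113 = $5,666.7984

$5,666.80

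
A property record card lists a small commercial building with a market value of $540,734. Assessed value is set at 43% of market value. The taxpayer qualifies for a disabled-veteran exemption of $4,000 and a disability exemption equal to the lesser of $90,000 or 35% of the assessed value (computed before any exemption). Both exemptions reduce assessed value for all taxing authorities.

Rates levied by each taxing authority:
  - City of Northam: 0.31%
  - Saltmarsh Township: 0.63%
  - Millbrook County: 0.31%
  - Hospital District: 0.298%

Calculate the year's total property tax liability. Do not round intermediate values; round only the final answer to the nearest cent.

$2,277.65

Assessed value = $540,734 × 0.43 = $232,515.62
Disability exemption = min($90,000, 35% × $232,515.62) = min($90,000, $81,380.467) = $81,380.467 (percentage binds)
Taxable value = $232,515.62 − $4,000 − $81,380.467 = $147,135.153
City of Northam: $147,135.153 × 0.0031 = $456.1189743
Saltmarsh Township: $147,135.153 × 0.0063 = $926.9514639
Millbrook County: $147,135.153 × 0.0031 = $456.1189743
Hospital District: $147,135.153 × 0.00298 = $438.46275594
Total = $2,277.65216844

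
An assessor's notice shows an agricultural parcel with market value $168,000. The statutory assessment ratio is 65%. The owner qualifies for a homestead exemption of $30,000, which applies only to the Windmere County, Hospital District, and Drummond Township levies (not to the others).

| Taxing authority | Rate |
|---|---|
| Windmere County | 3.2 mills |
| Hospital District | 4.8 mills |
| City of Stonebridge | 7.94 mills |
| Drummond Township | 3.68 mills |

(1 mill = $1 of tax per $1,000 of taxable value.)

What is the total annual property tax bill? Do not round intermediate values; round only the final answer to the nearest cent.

Assessed value = $168,000 × 0.65 = $109,200
Windmere County: ($109,200 − $30,000) × 0.0032 = $79,200 × 0.0032 = $253.44
Hospital District: ($109,200 − $30,000) × 0.0048 = $79,200 × 0.0048 = $380.16
City of Stonebridge: $109,200 × 0.00794 = $867.048
Drummond Township: ($109,200 − $30,000) × 0.00368 = $79,200 × 0.00368 = $291.456
Total = $1,792.104

$1,792.10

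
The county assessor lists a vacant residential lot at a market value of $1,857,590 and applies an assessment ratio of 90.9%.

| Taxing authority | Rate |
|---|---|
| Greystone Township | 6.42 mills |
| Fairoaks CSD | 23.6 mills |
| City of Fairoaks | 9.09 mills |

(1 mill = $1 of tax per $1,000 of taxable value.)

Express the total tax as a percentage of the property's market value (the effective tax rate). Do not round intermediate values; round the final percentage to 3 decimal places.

3.555%

Assessed value = $1,857,590 × 0.909 = $1,688,549.31
Greystone Township: $1,688,549.31 × 0.00642 = $10,840.4865702
Fairoaks CSD: $1,688,549.31 × 0.0236 = $39,849.763716
City of Fairoaks: $1,688,549.31 × 0.00909 = $15,348.9132279
Total tax = $66,039.1635141
Effective rate = $66,039.1635141 ÷ $1,857,590 = 3.555% of market value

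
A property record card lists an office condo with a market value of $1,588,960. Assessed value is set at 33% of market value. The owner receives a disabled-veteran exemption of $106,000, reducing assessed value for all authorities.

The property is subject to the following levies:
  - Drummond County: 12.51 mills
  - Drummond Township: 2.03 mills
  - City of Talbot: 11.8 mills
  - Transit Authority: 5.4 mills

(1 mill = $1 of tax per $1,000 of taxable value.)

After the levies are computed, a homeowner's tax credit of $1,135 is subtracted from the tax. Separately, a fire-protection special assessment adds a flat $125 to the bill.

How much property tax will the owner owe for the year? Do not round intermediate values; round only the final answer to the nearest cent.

$12,268.64

Assessed value = $1,588,960 × 0.33 = $524,356.8
Taxable value = $524,356.8 − $106,000 = $418,356.8
Drummond County: $418,356.8 × 0.01251 = $5,233.643568
Drummond Township: $418,356.8 × 0.00203 = $849.264304
City of Talbot: $418,356.8 × 0.0118 = $4,936.61024
Transit Authority: $418,356.8 × 0.0054 = $2,259.12672
Levies subtotal = $13,278.644832
After credit = $13,278.644832 − $1,135 = $12,143.644832
Total = $12,143.644832 + $125 = $12,268.644832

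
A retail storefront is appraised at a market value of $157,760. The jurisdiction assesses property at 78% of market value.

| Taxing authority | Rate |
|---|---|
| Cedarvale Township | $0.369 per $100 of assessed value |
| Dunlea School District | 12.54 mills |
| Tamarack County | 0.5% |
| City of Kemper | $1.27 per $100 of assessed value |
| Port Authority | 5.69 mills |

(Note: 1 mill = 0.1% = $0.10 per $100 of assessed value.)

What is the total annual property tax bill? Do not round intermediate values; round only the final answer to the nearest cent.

$4,875.35

Assessed value = $157,760 × 0.78 = $123,052.8
Cedarvale Township: $123,052.8 × 0.00369 = $454.064832
Dunlea School District: $123,052.8 × 0.01254 = $1,543.082112
Tamarack County: $123,052.8 × 0.005 = $615.264
City of Kemper: $123,052.8 × 0.0127 = $1,562.77056
Port Authority: $123,052.8 × 0.00569 = $700.170432
Total = $4,875.351936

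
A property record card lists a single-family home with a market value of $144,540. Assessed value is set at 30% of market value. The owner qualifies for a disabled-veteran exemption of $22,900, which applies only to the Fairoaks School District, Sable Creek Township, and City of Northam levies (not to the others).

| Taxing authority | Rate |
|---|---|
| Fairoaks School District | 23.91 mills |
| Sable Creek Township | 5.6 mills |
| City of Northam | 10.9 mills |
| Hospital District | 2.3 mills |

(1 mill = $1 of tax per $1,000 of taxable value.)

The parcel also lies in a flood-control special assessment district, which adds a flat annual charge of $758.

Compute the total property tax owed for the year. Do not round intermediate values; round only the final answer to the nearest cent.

Assessed value = $144,540 × 0.3 = $43,362
Fairoaks School District: ($43,362 − $22,900) × 0.02391 = $20,462 × 0.02391 = $489.24642
Sable Creek Township: ($43,362 − $22,900) × 0.0056 = $20,462 × 0.0056 = $114.5872
City of Northam: ($43,362 − $22,900) × 0.0109 = $20,462 × 0.0109 = $223.0358
Hospital District: $43,362 × 0.0023 = $99.7326
Levies subtotal = $926.60202
Total = $926.60202 + $758 = $1,684.60202

$1,684.60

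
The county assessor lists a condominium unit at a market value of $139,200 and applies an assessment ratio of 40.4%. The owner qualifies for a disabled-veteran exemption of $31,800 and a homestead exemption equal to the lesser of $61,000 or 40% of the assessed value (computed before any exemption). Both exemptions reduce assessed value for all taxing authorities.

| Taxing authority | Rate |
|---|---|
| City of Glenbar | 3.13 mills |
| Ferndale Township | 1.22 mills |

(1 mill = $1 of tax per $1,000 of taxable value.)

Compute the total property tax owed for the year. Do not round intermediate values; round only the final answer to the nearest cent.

Assessed value = $139,200 × 0.404 = $56,236.8
Homestead exemption = min($61,000, 40% × $56,236.8) = min($61,000, $22,494.72) = $22,494.72 (percentage binds)
Taxable value = $56,236.8 − $31,800 − $22,494.72 = $1,942.08
City of Glenbar: $1,942.08 × 0.00313 = $6.0787104
Ferndale Township: $1,942.08 × 0.00122 = $2.3693376
Total = $8.448048

$8.45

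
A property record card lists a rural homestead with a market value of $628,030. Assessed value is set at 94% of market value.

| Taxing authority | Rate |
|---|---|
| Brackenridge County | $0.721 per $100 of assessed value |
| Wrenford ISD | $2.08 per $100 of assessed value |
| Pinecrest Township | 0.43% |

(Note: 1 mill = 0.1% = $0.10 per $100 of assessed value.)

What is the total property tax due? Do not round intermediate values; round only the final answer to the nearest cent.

$19,074.15

Assessed value = $628,030 × 0.94 = $590,348.2
Brackenridge County: $590,348.2 × 0.00721 = $4,256.410522
Wrenford ISD: $590,348.2 × 0.0208 = $12,279.24256
Pinecrest Township: $590,348.2 × 0.0043 = $2,538.49726
Total = $19,074.150342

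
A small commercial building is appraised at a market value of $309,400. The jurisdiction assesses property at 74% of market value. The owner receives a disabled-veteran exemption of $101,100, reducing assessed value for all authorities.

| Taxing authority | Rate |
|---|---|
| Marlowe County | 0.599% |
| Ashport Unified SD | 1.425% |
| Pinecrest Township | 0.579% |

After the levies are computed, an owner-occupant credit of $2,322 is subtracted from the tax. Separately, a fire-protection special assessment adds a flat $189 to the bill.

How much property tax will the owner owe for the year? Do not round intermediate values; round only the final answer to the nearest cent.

$1,195.09

Assessed value = $309,400 × 0.74 = $228,956
Taxable value = $228,956 − $101,100 = $127,856
Marlowe County: $127,856 × 0.00599 = $765.85744
Ashport Unified SD: $127,856 × 0.01425 = $1,821.948
Pinecrest Township: $127,856 × 0.00579 = $740.28624
Levies subtotal = $3,328.09168
After credit = $3,328.09168 − $2,322 = $1,006.09168
Total = $1,006.09168 + $189 = $1,195.09168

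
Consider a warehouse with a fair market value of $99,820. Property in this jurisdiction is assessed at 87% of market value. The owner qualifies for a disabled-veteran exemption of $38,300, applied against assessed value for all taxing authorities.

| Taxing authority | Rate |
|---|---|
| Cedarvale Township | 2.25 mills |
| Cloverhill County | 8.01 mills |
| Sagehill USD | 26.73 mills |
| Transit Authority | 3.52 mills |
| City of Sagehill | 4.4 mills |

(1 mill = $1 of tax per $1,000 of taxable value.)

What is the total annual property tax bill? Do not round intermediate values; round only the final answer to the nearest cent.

Assessed value = $99,820 × 0.87 = $86,843.4
Taxable value = $86,843.4 − $38,300 = $48,543.4
Cedarvale Township: $48,543.4 × 0.00225 = $109.22265
Cloverhill County: $48,543.4 × 0.00801 = $388.832634
Sagehill USD: $48,543.4 × 0.02673 = $1,297.565082
Transit Authority: $48,543.4 × 0.00352 = $170.872768
City of Sagehill: $48,543.4 × 0.0044 = $213.59096
Total = $109.22265 + $388.832634 + $1,297.565082 + $170.872768 + $213.59096 = $2,180.084094

$2,180.08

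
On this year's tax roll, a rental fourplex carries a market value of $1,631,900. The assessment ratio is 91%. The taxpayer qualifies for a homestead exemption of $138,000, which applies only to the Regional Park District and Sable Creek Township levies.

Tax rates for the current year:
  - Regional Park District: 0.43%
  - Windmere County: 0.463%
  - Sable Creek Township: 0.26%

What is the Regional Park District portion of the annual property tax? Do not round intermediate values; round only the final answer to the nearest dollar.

$5,792

Assessed value = $1,631,900 × 0.91 = $1,485,029
Regional Park District taxable value = $1,485,029 − $138,000 = $1,347,029
Regional Park District levy = $1,347,029 × 0.0043 = $5,792.2247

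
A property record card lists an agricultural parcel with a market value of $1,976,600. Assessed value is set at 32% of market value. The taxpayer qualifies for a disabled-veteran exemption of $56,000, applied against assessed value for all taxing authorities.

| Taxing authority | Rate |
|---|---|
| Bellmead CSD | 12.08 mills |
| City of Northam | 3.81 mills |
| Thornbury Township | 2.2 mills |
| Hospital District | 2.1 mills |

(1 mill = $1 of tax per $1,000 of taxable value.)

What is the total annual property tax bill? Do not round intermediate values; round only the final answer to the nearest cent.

Assessed value = $1,976,600 × 0.32 = $632,512
Taxable value = $632,512 − $56,000 = $576,512
Bellmead CSD: $576,512 × 0.01208 = $6,964.26496
City of Northam: $576,512 × 0.00381 = $2,196.51072
Thornbury Township: $576,512 × 0.0022 = $1,268.3264
Hospital District: $576,512 × 0.0021 = $1,210.6752
Total = $6,964.26496 + $2,196.51072 + $1,268.3264 + $1,210.6752 = $11,639.77728

$11,639.78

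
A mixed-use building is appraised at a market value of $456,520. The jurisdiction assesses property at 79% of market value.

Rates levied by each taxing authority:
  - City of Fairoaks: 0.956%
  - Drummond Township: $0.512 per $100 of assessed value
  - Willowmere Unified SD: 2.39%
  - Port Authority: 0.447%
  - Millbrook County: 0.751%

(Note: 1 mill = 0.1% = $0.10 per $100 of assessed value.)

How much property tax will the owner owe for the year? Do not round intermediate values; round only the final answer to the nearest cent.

$18,234.50

Assessed value = $456,520 × 0.79 = $360,650.8
City of Fairoaks: $360,650.8 × 0.00956 = $3,447.821648
Drummond Township: $360,650.8 × 0.00512 = $1,846.532096
Willowmere Unified SD: $360,650.8 × 0.0239 = $8,619.55412
Port Authority: $360,650.8 × 0.00447 = $1,612.109076
Millbrook County: $360,650.8 × 0.00751 = $2,708.487508
Total = $18,234.504448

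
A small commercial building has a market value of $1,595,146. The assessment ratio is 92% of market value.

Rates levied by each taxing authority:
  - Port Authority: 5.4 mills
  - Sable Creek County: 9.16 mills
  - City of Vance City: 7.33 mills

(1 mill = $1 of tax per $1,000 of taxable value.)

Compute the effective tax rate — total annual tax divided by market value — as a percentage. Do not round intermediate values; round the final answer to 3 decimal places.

2.014%

Assessed value = $1,595,146 × 0.92 = $1,467,534.32
Port Authority: $1,467,534.32 × 0.0054 = $7,924.685328
Sable Creek County: $1,467,534.32 × 0.00916 = $13,442.6143712
City of Vance City: $1,467,534.32 × 0.00733 = $10,757.0265656
Total tax = $32,124.3262648
Effective rate = $32,124.3262648 ÷ $1,595,146 = 2.014% of market value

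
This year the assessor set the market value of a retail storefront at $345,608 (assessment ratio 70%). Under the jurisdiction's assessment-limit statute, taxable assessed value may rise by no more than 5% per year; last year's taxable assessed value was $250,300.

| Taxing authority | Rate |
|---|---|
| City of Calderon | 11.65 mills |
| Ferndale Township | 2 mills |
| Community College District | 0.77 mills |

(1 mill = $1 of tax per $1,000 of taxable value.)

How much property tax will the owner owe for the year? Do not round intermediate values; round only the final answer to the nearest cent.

Uncapped assessed value = $345,608 × 0.7 = $241,925.6
Cap limit = $250,300 × 1.05 = $262,815
Taxable assessed value = min($241,925.6, $262,815) = $241,925.6 (cap does not bind)
City of Calderon: $241,925.6 × 0.01165 = $2,818.43324
Ferndale Township: $241,925.6 × 0.002 = $483.8512
Community College District: $241,925.6 × 0.00077 = $186.282712
Total = $3,488.567152

$3,488.57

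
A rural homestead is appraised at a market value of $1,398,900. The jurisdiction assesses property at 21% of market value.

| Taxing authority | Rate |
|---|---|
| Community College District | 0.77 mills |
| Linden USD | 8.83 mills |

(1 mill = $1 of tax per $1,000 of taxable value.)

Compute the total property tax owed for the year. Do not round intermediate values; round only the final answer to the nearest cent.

Assessed value = $1,398,900 × 0.21 = $293,769
Community College District: $293,769 × 0.00077 = $226.20213
Linden USD: $293,769 × 0.00883 = $2,593.98027
Total = $226.20213 + $2,593.98027 = $2,820.1824

$2,820.18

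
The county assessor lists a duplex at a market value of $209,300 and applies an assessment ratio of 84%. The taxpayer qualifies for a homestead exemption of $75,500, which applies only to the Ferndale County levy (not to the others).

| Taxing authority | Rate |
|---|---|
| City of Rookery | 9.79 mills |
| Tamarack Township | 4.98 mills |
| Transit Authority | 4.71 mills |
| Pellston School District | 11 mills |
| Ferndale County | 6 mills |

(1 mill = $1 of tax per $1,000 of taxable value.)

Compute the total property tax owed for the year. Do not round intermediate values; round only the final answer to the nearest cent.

$5,960.62

Assessed value = $209,300 × 0.84 = $175,812
City of Rookery: $175,812 × 0.00979 = $1,721.19948
Tamarack Township: $175,812 × 0.00498 = $875.54376
Transit Authority: $175,812 × 0.00471 = $828.07452
Pellston School District: $175,812 × 0.011 = $1,933.932
Ferndale County: ($175,812 − $75,500) × 0.006 = $100,312 × 0.006 = $601.872
Total = $5,960.62176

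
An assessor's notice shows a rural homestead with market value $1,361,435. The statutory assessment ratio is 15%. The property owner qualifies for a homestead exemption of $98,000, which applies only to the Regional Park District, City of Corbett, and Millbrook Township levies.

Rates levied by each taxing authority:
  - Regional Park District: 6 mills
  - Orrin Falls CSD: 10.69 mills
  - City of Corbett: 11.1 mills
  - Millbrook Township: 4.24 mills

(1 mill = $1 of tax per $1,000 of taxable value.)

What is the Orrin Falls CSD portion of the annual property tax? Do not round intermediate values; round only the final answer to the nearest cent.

$2,183.06

Assessed value = $1,361,435 × 0.15 = $204,215.25
Orrin Falls CSD taxable value = $204,215.25 (exemption does not apply)
Orrin Falls CSD levy = $204,215.25 × 0.01069 = $2,183.0610225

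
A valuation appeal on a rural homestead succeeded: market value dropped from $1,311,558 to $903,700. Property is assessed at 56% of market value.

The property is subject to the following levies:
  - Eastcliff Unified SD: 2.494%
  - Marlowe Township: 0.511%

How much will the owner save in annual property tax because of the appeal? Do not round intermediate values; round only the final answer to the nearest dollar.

$6,863

Old assessed value = $1,311,558 × 0.56 = $734,472.48
New assessed value = $903,700 × 0.56 = $506,072
Combined rate = 0.02494 + 0.00511 = 0.03005
Old tax = $734,472.48 × 0.03005 = $22,070.898024
New tax = $506,072 × 0.03005 = $15,207.4636
Reduction = $22,070.898024 − $15,207.4636 = $6,863.434424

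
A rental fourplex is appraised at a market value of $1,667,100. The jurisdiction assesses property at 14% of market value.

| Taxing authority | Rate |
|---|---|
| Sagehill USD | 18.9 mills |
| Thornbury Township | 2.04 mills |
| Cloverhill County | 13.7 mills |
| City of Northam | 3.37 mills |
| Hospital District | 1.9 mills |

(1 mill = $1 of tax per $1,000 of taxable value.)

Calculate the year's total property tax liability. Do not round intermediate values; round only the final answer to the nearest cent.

Assessed value = $1,667,100 × 0.14 = $233,394
Sagehill USD: $233,394 × 0.0189 = $4,411.1466
Thornbury Township: $233,394 × 0.00204 = $476.12376
Cloverhill County: $233,394 × 0.0137 = $3,197.4978
City of Northam: $233,394 × 0.00337 = $786.53778
Hospital District: $233,394 × 0.0019 = $443.4486
Total = $4,411.1466 + $476.12376 + $3,197.4978 + $786.53778 + $443.4486 = $9,314.75454

$9,314.75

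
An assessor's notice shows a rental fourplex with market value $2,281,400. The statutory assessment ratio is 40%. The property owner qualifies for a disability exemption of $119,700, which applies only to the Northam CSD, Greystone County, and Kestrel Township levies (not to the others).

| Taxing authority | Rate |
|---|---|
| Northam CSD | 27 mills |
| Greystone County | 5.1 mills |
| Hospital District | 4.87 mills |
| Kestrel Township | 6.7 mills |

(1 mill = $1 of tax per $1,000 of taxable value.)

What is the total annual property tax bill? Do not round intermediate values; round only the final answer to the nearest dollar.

$35,207

Assessed value = $2,281,400 × 0.4 = $912,560
Northam CSD: ($912,560 − $119,700) × 0.027 = $792,860 × 0.027 = $21,407.22
Greystone County: ($912,560 − $119,700) × 0.0051 = $792,860 × 0.0051 = $4,043.586
Hospital District: $912,560 × 0.00487 = $4,444.1672
Kestrel Township: ($912,560 − $119,700) × 0.0067 = $792,860 × 0.0067 = $5,312.162
Total = $35,207.1352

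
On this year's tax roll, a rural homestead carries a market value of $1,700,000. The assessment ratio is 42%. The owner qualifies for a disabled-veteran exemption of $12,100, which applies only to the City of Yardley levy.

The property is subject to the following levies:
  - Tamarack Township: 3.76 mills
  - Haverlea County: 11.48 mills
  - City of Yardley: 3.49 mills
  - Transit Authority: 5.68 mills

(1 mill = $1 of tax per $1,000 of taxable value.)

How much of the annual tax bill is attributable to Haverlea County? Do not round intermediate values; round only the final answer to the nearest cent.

$8,196.72

Assessed value = $1,700,000 × 0.42 = $714,000
Haverlea County taxable value = $714,000 (exemption does not apply)
Haverlea County levy = $714,000 × 0.01148 = $8,196.72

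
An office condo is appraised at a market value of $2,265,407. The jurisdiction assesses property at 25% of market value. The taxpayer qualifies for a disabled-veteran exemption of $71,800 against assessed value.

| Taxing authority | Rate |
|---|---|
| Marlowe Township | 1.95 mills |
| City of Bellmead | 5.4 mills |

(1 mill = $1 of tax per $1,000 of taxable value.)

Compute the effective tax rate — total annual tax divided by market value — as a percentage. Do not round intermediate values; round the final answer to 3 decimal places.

0.160%

Assessed value = $2,265,407 × 0.25 = $566,351.75
Taxable value = $566,351.75 − $71,800 = $494,551.75
Marlowe Township: $494,551.75 × 0.00195 = $964.3759125
City of Bellmead: $494,551.75 × 0.0054 = $2,670.57945
Total tax = $3,634.9553625
Effective rate = $3,634.9553625 ÷ $2,265,407 = 0.160% of market value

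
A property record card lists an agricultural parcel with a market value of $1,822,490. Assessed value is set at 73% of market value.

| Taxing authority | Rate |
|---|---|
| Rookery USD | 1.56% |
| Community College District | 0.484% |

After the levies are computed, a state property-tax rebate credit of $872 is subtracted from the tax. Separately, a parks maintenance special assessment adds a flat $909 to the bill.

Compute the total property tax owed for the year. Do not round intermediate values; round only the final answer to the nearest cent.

Assessed value = $1,822,490 × 0.73 = $1,330,417.7
Rookery USD: $1,330,417.7 × 0.0156 = $20,754.51612
Community College District: $1,330,417.7 × 0.00484 = $6,439.221668
Levies subtotal = $27,193.737788
After credit = $27,193.737788 − $872 = $26,321.737788
Total = $26,321.737788 + $909 = $27,230.737788

$27,230.74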